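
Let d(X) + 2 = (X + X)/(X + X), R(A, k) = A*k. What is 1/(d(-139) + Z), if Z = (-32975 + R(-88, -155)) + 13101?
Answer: -1/6235 ≈ -0.00016038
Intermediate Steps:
d(X) = -1 (d(X) = -2 + (X + X)/(X + X) = -2 + (2*X)/((2*X)) = -2 + (2*X)*(1/(2*X)) = -2 + 1 = -1)
Z = -6234 (Z = (-32975 - 88*(-155)) + 13101 = (-32975 + 13640) + 13101 = -19335 + 13101 = -6234)
1/(d(-139) + Z) = 1/(-1 - 6234) = 1/(-6235) = -1/6235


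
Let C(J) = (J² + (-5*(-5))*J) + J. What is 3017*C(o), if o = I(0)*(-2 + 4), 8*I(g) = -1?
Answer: -310751/16 ≈ -19422.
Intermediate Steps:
I(g) = -⅛ (I(g) = (⅛)*(-1) = -⅛)
o = -¼ (o = -(-2 + 4)/8 = -⅛*2 = -¼ ≈ -0.25000)
C(J) = J² + 26*J (C(J) = (J² + 25*J) + J = J² + 26*J)
3017*C(o) = 3017*(-(26 - ¼)/4) = 3017*(-¼*103/4) = 3017*(-103/16) = -310751/16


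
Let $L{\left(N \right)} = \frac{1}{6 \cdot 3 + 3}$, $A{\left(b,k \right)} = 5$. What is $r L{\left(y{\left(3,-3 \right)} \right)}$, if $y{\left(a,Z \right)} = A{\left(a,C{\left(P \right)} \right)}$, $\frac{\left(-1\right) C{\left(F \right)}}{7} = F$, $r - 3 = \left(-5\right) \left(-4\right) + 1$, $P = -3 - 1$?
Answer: $\frac{8}{7} \approx 1.1429$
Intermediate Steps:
$P = -4$
$r = 24$ ($r = 3 + \left(\left(-5\right) \left(-4\right) + 1\right) = 3 + \left(20 + 1\right) = 3 + 21 = 24$)
$C{\left(F \right)} = - 7 F$
$y{\left(a,Z \right)} = 5$
$L{\left(N \right)} = \frac{1}{21}$ ($L{\left(N \right)} = \frac{1}{18 + 3} = \frac{1}{21}$)
$r L{\left(y{\left(3,-3 \right)} \right)} = 24 \cdot \frac{1}{21} = \frac{8}{7}$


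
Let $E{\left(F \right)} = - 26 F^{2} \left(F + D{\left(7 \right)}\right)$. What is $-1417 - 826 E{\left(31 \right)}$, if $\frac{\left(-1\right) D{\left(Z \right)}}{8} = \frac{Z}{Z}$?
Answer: $474682611$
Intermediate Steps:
$D{\left(Z \right)} = -8$ ($D{\left(Z \right)} = - 8 \frac{Z}{Z} = \left(-8\right) 1 = -8$)
$E{\left(F \right)} = - 26 F^{2} \left(-8 + F\right)$ ($E{\left(F \right)} = - 26 F^{2} \left(F - 8\right) = - 26 F^{2} \left(-8 + F\right)$)
$-1417 - 826 E{\left(31 \right)} = -1417 - 826 \cdot 26 \cdot 31^{2} \left(8 - 31\right) = -1417 - 826 \cdot 26 \cdot 961 \left(8 - 31\right) = -1417 - 826 \cdot 26 \cdot 961 \left(-23\right) = -1417 - -474684028 = -1417 + 474684028 = 474682611$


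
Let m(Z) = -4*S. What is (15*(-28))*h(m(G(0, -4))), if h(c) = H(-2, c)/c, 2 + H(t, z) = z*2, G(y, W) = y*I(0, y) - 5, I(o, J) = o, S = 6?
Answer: -875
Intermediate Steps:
G(y, W) = -5 (G(y, W) = y*0 - 5 = 0 - 5 = -5)
m(Z) = -24 (m(Z) = -4*6 = -24)
H(t, z) = -2 + 2*z (H(t, z) = -2 + z*2 = -2 + 2*z)
h(c) = (-2 + 2*c)/c
(15*(-28))*h(m(G(0, -4))) = (15*(-28))*(2 - 2/(-24)) = -420*(2 - 2*(-1/24)) = -420*(2 + 1/12) = -420*25/12 = -875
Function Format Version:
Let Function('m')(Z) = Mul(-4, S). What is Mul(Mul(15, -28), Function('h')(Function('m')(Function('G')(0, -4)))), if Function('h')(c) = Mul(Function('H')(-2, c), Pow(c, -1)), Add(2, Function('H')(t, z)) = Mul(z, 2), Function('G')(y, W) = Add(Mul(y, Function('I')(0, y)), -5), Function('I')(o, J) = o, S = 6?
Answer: -875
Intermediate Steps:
Function('G')(y, W) = -5 (Function('G')(y, W) = Add(Mul(y, 0), -5) = Add(0, -5) = -5)
Function('m')(Z) = -24 (Function('m')(Z) = Mul(-4, 6) = -24)
Function('H')(t, z) = Add(-2, Mul(2, z)) (Function('H')(t, z) = Add(-2, Mul(z, 2)) = Add(-2, Mul(2, z)))
Function('h')(c) = Mul(Pow(c, -1), Add(-2, Mul(2, c))) (Function('h')(c) = Mul(Add(-2, Mul(2, c)), Pow(c, -1)) = Mul(Pow(c, -1), Add(-2, Mul(2, c))))
Mul(Mul(15, -28), Function('h')(Function('m')(Function('G')(0, -4)))) = Mul(Mul(15, -28), Add(2, Mul(-2, Pow(-24, -1)))) = Mul(-420, Add(2, Mul(-2, Rational(-1, 24)))) = Mul(-420, Add(2, Rational(1, 12))) = Mul(-420, Rational(25, 12)) = -875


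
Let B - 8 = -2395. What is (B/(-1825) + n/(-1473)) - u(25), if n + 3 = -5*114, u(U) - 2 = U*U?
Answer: -560318433/896075 ≈ -625.30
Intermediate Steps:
u(U) = 2 + U**2 (u(U) = 2 + U*U = 2 + U**2)
B = -2387 (B = 8 - 2395 = -2387)
n = -573 (n = -3 - 5*114 = -3 - 570 = -573)
(B/(-1825) + n/(-1473)) - u(25) = (-2387/(-1825) - 573/(-1473)) - (2 + 25**2) = (-2387*(-1/1825) - 573*(-1/1473)) - (2 + 625) = (2387/1825 + 191/491) - 1*627 = 1520592/896075 - 627 = -560318433/896075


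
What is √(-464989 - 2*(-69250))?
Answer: I*√326489 ≈ 571.39*I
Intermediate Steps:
√(-464989 - 2*(-69250)) = √(-464989 + 138500) = √(-326489) = I*√326489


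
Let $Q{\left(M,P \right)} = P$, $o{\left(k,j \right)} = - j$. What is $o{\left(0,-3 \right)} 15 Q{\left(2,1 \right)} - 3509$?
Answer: $-3464$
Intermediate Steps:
$o{\left(0,-3 \right)} 15 Q{\left(2,1 \right)} - 3509 = \left(-1\right) \left(-3\right) 15 \cdot 1 - 3509 = 3 \cdot 15 \cdot 1 - 3509 = 45 \cdot 1 - 3509 = 45 - 3509 = -3464$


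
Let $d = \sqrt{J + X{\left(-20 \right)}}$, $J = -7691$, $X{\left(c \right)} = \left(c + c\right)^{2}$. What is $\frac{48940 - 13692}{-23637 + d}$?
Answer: $- \frac{208289244}{139678465} - \frac{8812 i \sqrt{6091}}{139678465} \approx -1.4912 - 0.0049237 i$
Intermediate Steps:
$X{\left(c \right)} = 4 c^{2}$ ($X{\left(c \right)} = \left(2 c\right)^{2} = 4 c^{2}$)
$d = i \sqrt{6091}$ ($d = \sqrt{-7691 + 4 \left(-20\right)^{2}} = \sqrt{-7691 + 4 \cdot 400} = \sqrt{-7691 + 1600} = \sqrt{-6091} = i \sqrt{6091} \approx 78.045 i$)
$\frac{48940 - 13692}{-23637 + d} = \frac{48940 - 13692}{-23637 + i \sqrt{6091}} = \frac{35248}{-23637 + i \sqrt{6091}}$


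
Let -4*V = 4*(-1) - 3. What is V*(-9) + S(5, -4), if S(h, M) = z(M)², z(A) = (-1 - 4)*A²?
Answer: 25537/4 ≈ 6384.3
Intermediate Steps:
V = 7/4 (V = -(4*(-1) - 3)/4 = -(-4 - 3)/4 = -¼*(-7) = 7/4 ≈ 1.7500)
z(A) = -5*A²
S(h, M) = 25*M⁴ (S(h, M) = (-5*M²)² = 25*M⁴)
V*(-9) + S(5, -4) = (7/4)*(-9) + 25*(-4)⁴ = -63/4 + 25*256 = -63/4 + 6400 = 25537/4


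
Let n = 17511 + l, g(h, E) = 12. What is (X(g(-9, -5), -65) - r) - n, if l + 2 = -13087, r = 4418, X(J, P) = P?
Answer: -8905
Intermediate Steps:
l = -13089 (l = -2 - 13087 = -13089)
n = 4422 (n = 17511 - 13089 = 4422)
(X(g(-9, -5), -65) - r) - n = (-65 - 1*4418) - 1*4422 = (-65 - 4418) - 4422 = -4483 - 4422 = -8905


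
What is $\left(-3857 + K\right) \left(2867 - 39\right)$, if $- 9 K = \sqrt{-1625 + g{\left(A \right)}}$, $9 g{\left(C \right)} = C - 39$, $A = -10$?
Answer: $-10907596 - \frac{2828 i \sqrt{14674}}{27} \approx -1.0908 \cdot 10^{7} - 12688.0 i$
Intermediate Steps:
$g{\left(C \right)} = - \frac{13}{3} + \frac{C}{9}$ ($g{\left(C \right)} = \frac{C - 39}{9} = \frac{-39 + C}{9} = - \frac{13}{3} + \frac{C}{9}$)
$K = - \frac{i \sqrt{14674}}{27}$ ($K = - \frac{\sqrt{-1625 + \left(- \frac{13}{3} + \frac{1}{9} \left(-10\right)\right)}}{9} = - \frac{\sqrt{-1625 - \frac{49}{9}}}{9} = - \frac{\sqrt{- \frac{14674}{9}}}{9} = - \frac{\frac{1}{3} i \sqrt{14674}}{9} = - \frac{i \sqrt{14674}}{27} \approx - 4.4865 i$)
$\left(-3857 + K\right) \left(2867 - 39\right) = \left(-3857 - \frac{i \sqrt{14674}}{27}\right) \left(2867 - 39\right) = \left(-3857 - \frac{i \sqrt{14674}}{27}\right) 2828 = -10907596 - \frac{2828 i \sqrt{14674}}{27}$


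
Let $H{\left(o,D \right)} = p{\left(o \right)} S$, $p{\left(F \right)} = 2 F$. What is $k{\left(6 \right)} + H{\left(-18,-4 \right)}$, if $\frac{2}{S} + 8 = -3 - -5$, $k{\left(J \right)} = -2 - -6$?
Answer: $16$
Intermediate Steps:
$k{\left(J \right)} = 4$ ($k{\left(J \right)} = -2 + 6 = 4$)
$S = - \frac{1}{3}$ ($S = \frac{2}{-8 - -2} = \frac{2}{-8 + \left(-3 + 5\right)} = \frac{2}{-8 + 2} = \frac{2}{-6} = 2 \left(- \frac{1}{6}\right) = - \frac{1}{3} \approx -0.33333$)
$H{\left(o,D \right)} = - \frac{2 o}{3}$ ($H{\left(o,D \right)} = 2 o \left(- \frac{1}{3}\right) = - \frac{2 o}{3}$)
$k{\left(6 \right)} + H{\left(-18,-4 \right)} = 4 - -12 = 4 + 12 = 16$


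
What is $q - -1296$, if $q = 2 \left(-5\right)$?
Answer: $1286$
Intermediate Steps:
$q = -10$
$q - -1296 = -10 - -1296 = -10 + 1296 = 1286$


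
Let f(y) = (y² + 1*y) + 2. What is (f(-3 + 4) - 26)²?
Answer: 484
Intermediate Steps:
f(y) = 2 + y + y² (f(y) = (y² + y) + 2 = (y + y²) + 2 = 2 + y + y²)
(f(-3 + 4) - 26)² = ((2 + (-3 + 4) + (-3 + 4)²) - 26)² = ((2 + 1 + 1²) - 26)² = ((2 + 1 + 1) - 26)² = (4 - 26)² = (-22)² = 484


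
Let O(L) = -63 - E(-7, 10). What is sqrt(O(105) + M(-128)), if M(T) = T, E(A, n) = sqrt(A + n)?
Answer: sqrt(-191 - sqrt(3)) ≈ 13.883*I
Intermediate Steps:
O(L) = -63 - sqrt(3) (O(L) = -63 - sqrt(-7 + 10) = -63 - sqrt(3))
sqrt(O(105) + M(-128)) = sqrt((-63 - sqrt(3)) - 128) = sqrt(-191 - sqrt(3))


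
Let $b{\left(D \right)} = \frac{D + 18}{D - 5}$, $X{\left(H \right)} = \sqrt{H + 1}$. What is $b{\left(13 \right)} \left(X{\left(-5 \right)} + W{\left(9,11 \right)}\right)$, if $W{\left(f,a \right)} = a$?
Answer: $\frac{341}{8} + \frac{31 i}{4} \approx 42.625 + 7.75 i$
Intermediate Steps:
$X{\left(H \right)} = \sqrt{1 + H}$
$b{\left(D \right)} = \frac{18 + D}{-5 + D}$
$b{\left(13 \right)} \left(X{\left(-5 \right)} + W{\left(9,11 \right)}\right) = \frac{18 + 13}{-5 + 13} \left(\sqrt{1 - 5} + 11\right) = \frac{1}{8} \cdot 31 \left(\sqrt{-4} + 11\right) = \frac{1}{8} \cdot 31 \left(2 i + 11\right) = \frac{31 \left(11 + 2 i\right)}{8} = \frac{341}{8} + \frac{31 i}{4}$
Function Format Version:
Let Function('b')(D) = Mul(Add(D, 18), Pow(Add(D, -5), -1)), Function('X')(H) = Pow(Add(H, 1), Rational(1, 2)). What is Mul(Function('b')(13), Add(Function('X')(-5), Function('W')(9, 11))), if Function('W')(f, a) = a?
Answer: Add(Rational(341, 8), Mul(Rational(31, 4), I)) ≈ Add(42.625, Mul(7.7500, I))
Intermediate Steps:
Function('X')(H) = Pow(Add(1, H), Rational(1, 2))
Function('b')(D) = Mul(Pow(Add(-5, D), -1), Add(18, D)) (Function('b')(D) = Mul(Add(18, D), Pow(Add(-5, D), -1)) = Mul(Pow(Add(-5, D), -1), Add(18, D)))
Mul(Function('b')(13), Add(Function('X')(-5), Function('W')(9, 11))) = Mul(Mul(Pow(Add(-5, 13), -1), Add(18, 13)), Add(Pow(Add(1, -5), Rational(1, 2)), 11)) = Mul(Mul(Pow(8, -1), 31), Add(Pow(-4, Rational(1, 2)), 11)) = Mul(Mul(Rational(1, 8), 31), Add(Mul(2, I), 11)) = Mul(Rational(31, 8), Add(11, Mul(2, I))) = Add(Rational(341, 8), Mul(Rational(31, 4), I))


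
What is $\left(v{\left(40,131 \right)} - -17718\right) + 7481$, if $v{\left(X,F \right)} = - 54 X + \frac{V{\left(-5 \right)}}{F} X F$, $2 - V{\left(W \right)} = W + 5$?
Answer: $23119$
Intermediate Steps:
$V{\left(W \right)} = -3 - W$ ($V{\left(W \right)} = 2 - \left(W + 5\right) = 2 - \left(5 + W\right) = -3 - W$)
$v{\left(X,F \right)} = - 52 X$ ($v{\left(X,F \right)} = - 54 X + \frac{-3 - -5}{F} X F = - 54 X + \frac{-3 + 5}{F} X F = - 54 X + \frac{2}{F} X F = - 54 X + \frac{2 X}{F} F = - 54 X + 2 X = - 52 X$)
$\left(v{\left(40,131 \right)} - -17718\right) + 7481 = \left(\left(-52\right) 40 - -17718\right) + 7481 = \left(-2080 + 17718\right) + 7481 = 15638 + 7481 = 23119$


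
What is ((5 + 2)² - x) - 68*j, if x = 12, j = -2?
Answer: 173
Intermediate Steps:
((5 + 2)² - x) - 68*j = ((5 + 2)² - 1*12) - 68*(-2) = (7² - 12) + 136 = (49 - 12) + 136 = 37 + 136 = 173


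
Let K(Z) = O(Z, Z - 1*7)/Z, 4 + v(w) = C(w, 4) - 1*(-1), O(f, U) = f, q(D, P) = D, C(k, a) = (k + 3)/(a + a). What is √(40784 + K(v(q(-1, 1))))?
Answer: √40785 ≈ 201.95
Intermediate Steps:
C(k, a) = (3 + k)/(2*a) (C(k, a) = (3 + k)/((2*a)) = (3 + k)*(1/(2*a)) = (3 + k)/(2*a))
v(w) = -21/8 + w/8 (v(w) = -4 + ((½)*(3 + w)/4 - 1*(-1)) = -4 + ((½)*(¼)*(3 + w) + 1) = -4 + ((3/8 + w/8) + 1) = -4 + (11/8 + w/8) = -21/8 + w/8)
K(Z) = 1 (K(Z) = Z/Z = 1)
√(40784 + K(v(q(-1, 1)))) = √(40784 + 1) = √40785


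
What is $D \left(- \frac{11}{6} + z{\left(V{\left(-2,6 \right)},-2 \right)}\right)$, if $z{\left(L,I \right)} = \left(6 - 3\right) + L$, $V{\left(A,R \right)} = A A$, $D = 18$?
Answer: $93$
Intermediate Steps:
$V{\left(A,R \right)} = A^{2}$
$z{\left(L,I \right)} = 3 + L$
$D \left(- \frac{11}{6} + z{\left(V{\left(-2,6 \right)},-2 \right)}\right) = 18 \left(- \frac{11}{6} + \left(3 + \left(-2\right)^{2}\right)\right) = 18 \left(\left(-11\right) \frac{1}{6} + \left(3 + 4\right)\right) = 18 \left(- \frac{11}{6} + 7\right) = 18 \cdot \frac{31}{6} = 93$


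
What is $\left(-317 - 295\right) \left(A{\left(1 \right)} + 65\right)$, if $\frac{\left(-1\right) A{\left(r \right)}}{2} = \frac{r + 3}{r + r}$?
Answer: $-37332$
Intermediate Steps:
$A{\left(r \right)} = - \frac{3 + r}{r}$ ($A{\left(r \right)} = - 2 \frac{r + 3}{r + r} = - 2 \frac{3 + r}{2 r} = - \frac{3 + r}{r}$)
$\left(-317 - 295\right) \left(A{\left(1 \right)} + 65\right) = \left(-317 - 295\right) \left(\frac{-3 - 1}{1} + 65\right) = - 612 \left(1 \left(-3 - 1\right) + 65\right) = - 612 \left(1 \left(-4\right) + 65\right) = - 612 \left(-4 + 65\right) = \left(-612\right) 61 = -37332$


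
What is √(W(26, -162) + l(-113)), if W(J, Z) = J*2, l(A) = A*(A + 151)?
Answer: I*√4242 ≈ 65.131*I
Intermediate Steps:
l(A) = A*(151 + A)
W(J, Z) = 2*J
√(W(26, -162) + l(-113)) = √(2*26 - 113*(151 - 113)) = √(52 - 113*38) = √(52 - 4294) = √(-4242) = I*√4242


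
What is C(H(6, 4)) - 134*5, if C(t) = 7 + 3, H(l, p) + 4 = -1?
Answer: -660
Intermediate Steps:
H(l, p) = -5 (H(l, p) = -4 - 1 = -5)
C(t) = 10
C(H(6, 4)) - 134*5 = 10 - 134*5 = 10 - 670 = -660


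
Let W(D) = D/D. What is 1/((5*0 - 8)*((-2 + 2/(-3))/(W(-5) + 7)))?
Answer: 3/8 ≈ 0.37500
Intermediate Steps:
W(D) = 1
1/((5*0 - 8)*((-2 + 2/(-3))/(W(-5) + 7))) = 1/((5*0 - 8)*((-2 + 2/(-3))/(1 + 7))) = 1/((0 - 8)*((-2 + 2*(-⅓))/8)) = 1/(-8*(-2 - ⅔)/8) = 1/(-(-64)/(3*8)) = 1/(-8*(-⅓)) = 1/(8/3) = 3/8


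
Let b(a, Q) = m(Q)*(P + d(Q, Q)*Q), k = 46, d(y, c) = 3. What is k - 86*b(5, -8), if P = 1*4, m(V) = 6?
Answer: 10366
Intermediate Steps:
P = 4
b(a, Q) = 24 + 18*Q (b(a, Q) = 6*(4 + 3*Q) = 24 + 18*Q)
k - 86*b(5, -8) = 46 - 86*(24 + 18*(-8)) = 46 - 86*(24 - 144) = 46 - 86*(-120) = 46 + 10320 = 10366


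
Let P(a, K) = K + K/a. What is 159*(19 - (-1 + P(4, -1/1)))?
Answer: 13515/4 ≈ 3378.8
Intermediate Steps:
159*(19 - (-1 + P(4, -1/1))) = 159*(19 - (-1 + (-1/1 - 1/1/4))) = 159*(19 - (-1 + (-1*1 - 1*1*(¼)))) = 159*(19 - (-1 + (-1 - 1*¼))) = 159*(19 - (-1 + (-1 - ¼))) = 159*(19 - (-1 - 5/4)) = 159*(19 - 1*(-9/4)) = 159*(19 + 9/4) = 159*(85/4) = 13515/4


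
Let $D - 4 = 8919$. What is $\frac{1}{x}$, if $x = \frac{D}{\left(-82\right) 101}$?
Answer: $- \frac{8282}{8923} \approx -0.92816$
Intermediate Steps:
$D = 8923$ ($D = 4 + 8919 = 8923$)
$x = - \frac{8923}{8282}$ ($x = \frac{8923}{\left(-82\right) 101} = \frac{8923}{-8282} = 8923 \left(- \frac{1}{8282}\right) = - \frac{8923}{8282} \approx -1.0774$)
$\frac{1}{x} = \frac{1}{- \frac{8923}{8282}} = - \frac{8282}{8923}$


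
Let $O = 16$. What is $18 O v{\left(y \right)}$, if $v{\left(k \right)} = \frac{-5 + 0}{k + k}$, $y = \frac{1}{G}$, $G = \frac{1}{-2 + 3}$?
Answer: $-720$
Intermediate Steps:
$G = 1$ ($G = 1^{-1} = 1$)
$y = 1$ ($y = 1^{-1} = 1$)
$v{\left(k \right)} = - \frac{5}{2 k}$
$18 O v{\left(y \right)} = 18 \cdot 16 \left(- \frac{5}{2 \cdot 1}\right) = 288 \left(\left(- \frac{5}{2}\right) 1\right) = 288 \left(- \frac{5}{2}\right) = -720$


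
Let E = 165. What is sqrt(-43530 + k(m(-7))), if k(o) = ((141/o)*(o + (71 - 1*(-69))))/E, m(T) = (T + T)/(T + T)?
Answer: I*sqrt(131313765)/55 ≈ 208.35*I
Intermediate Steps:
m(T) = 1 (m(T) = (2*T)/((2*T)) = (2*T)*(1/(2*T)) = 1)
k(o) = 47*(140 + o)/(55*o) (k(o) = ((141/o)*(o + (71 - 1*(-69))))/165 = ((141/o)*(o + (71 + 69)))*(1/165) = ((141/o)*(o + 140))*(1/165) = ((141/o)*(140 + o))*(1/165) = (141*(140 + o)/o)*(1/165) = 47*(140 + o)/(55*o))
sqrt(-43530 + k(m(-7))) = sqrt(-43530 + (47/55)*(140 + 1)/1) = sqrt(-43530 + (47/55)*1*141) = sqrt(-43530 + 6627/55) = sqrt(-2387523/55) = I*sqrt(131313765)/55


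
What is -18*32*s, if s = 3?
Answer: -1728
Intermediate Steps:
-18*32*s = -18*32*3 = -576*3 = -1*1728 = -1728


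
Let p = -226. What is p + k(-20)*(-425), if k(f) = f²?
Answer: -170226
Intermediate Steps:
p + k(-20)*(-425) = -226 + (-20)²*(-425) = -226 + 400*(-425) = -226 - 170000 = -170226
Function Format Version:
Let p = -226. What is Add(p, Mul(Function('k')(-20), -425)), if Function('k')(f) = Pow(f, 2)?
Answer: -170226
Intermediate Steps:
Add(p, Mul(Function('k')(-20), -425)) = Add(-226, Mul(Pow(-20, 2), -425)) = Add(-226, Mul(400, -425)) = Add(-226, -170000) = -170226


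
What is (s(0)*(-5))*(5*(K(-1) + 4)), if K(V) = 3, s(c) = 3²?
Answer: -1575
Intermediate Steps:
s(c) = 9
(s(0)*(-5))*(5*(K(-1) + 4)) = (9*(-5))*(5*(3 + 4)) = -225*7 = -45*35 = -1575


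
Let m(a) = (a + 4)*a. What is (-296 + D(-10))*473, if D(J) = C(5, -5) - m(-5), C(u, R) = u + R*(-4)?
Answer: -130548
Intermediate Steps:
m(a) = a*(4 + a) (m(a) = (4 + a)*a = a*(4 + a))
C(u, R) = u - 4*R
D(J) = 20 (D(J) = (5 - 4*(-5)) - (-5)*(4 - 5) = (5 + 20) - (-5)*(-1) = 25 - 1*5 = 25 - 5 = 20)
(-296 + D(-10))*473 = (-296 + 20)*473 = -276*473 = -130548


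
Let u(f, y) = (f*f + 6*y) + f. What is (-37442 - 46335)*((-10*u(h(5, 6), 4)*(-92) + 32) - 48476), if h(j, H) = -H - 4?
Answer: -4728038772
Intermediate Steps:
h(j, H) = -4 - H
u(f, y) = f + f² + 6*y (u(f, y) = (f² + 6*y) + f = f + f² + 6*y)
(-37442 - 46335)*((-10*u(h(5, 6), 4)*(-92) + 32) - 48476) = (-37442 - 46335)*((-10*((-4 - 1*6) + (-4 - 1*6)² + 6*4)*(-92) + 32) - 48476) = -83777*((-10*((-4 - 6) + (-4 - 6)² + 24)*(-92) + 32) - 48476) = -83777*((-10*(-10 + (-10)² + 24)*(-92) + 32) - 48476) = -83777*((-10*(-10 + 100 + 24)*(-92) + 32) - 48476) = -83777*((-10*114*(-92) + 32) - 48476) = -83777*((-1140*(-92) + 32) - 48476) = -83777*((104880 + 32) - 48476) = -83777*(104912 - 48476) = -83777*56436 = -4728038772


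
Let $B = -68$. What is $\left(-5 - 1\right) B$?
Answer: $408$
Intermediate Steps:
$\left(-5 - 1\right) B = \left(-5 - 1\right) \left(-68\right) = \left(-6\right) \left(-68\right) = 408$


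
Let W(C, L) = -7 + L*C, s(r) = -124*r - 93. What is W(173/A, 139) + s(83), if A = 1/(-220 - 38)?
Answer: -6214518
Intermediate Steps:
A = -1/258 (A = 1/(-258) = -1/258 ≈ -0.0038760)
s(r) = -93 - 124*r
W(C, L) = -7 + C*L
W(173/A, 139) + s(83) = (-7 + (173/(-1/258))*139) + (-93 - 124*83) = (-7 + (173*(-258))*139) + (-93 - 10292) = (-7 - 44634*139) - 10385 = (-7 - 6204126) - 10385 = -6204133 - 10385 = -6214518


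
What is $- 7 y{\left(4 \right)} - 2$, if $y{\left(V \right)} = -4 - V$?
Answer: $54$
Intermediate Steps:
$- 7 y{\left(4 \right)} - 2 = - 7 \left(-4 - 4\right) - 2 = \left(-7\right) \left(-8\right) - 2 = 56 - 2 = 54$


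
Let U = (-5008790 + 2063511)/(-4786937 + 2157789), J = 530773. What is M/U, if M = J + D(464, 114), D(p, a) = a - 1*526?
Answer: 1394397562428/2945279 ≈ 4.7344e+5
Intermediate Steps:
D(p, a) = -526 + a (D(p, a) = a - 526 = -526 + a)
M = 530361 (M = 530773 + (-526 + 114) = 530773 - 412 = 530361)
U = 2945279/2629148 (U = -2945279/(-2629148) = -2945279*(-1/2629148) = 2945279/2629148 ≈ 1.1202)
M/U = 530361/(2945279/2629148) = 530361*(2629148/2945279) = 1394397562428/2945279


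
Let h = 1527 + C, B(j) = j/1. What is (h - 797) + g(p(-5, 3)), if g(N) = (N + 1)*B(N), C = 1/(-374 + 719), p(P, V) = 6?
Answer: 266341/345 ≈ 772.00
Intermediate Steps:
B(j) = j (B(j) = j*1 = j)
C = 1/345 ≈ 0.0028986
g(N) = N*(1 + N) (g(N) = (N + 1)*N = (1 + N)*N = N*(1 + N))
h = 526816/345 (h = 1527 + 1/345 = 526816/345 ≈ 1527.0)
(h - 797) + g(p(-5, 3)) = (526816/345 - 797) + 6*(1 + 6) = 251851/345 + 6*7 = 251851/345 + 42 = 266341/345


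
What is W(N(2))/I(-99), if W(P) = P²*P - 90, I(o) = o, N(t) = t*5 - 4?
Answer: -14/11 ≈ -1.2727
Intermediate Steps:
N(t) = -4 + 5*t (N(t) = 5*t - 4 = -4 + 5*t)
W(P) = -90 + P³ (W(P) = P³ - 90 = -90 + P³)
W(N(2))/I(-99) = (-90 + (-4 + 5*2)³)/(-99) = (-90 + (-4 + 10)³)*(-1/99) = (-90 + 6³)*(-1/99) = (-90 + 216)*(-1/99) = 126*(-1/99) = -14/11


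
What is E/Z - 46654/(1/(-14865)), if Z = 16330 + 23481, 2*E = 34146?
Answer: 27609394703883/39811 ≈ 6.9351e+8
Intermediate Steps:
E = 17073 (E = (½)*34146 = 17073)
Z = 39811
E/Z - 46654/(1/(-14865)) = 17073/39811 - 46654/(1/(-14865)) = 17073*(1/39811) - 46654/(-1/14865) = 17073/39811 - 46654*(-14865) = 17073/39811 + 693511710 = 27609394703883/39811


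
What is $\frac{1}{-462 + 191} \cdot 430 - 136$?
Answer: $- \frac{37286}{271} \approx -137.59$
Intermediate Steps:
$\frac{1}{-462 + 191} \cdot 430 - 136 = \frac{1}{-271} \cdot 430 + \left(-159 + 23\right) = \left(- \frac{1}{271}\right) 430 - 136 = - \frac{430}{271} - 136 = - \frac{37286}{271}$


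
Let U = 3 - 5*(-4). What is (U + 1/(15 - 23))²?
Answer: 33489/64 ≈ 523.27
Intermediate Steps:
U = 23 (U = 3 + 20 = 23)
(U + 1/(15 - 23))² = (23 + 1/(15 - 23))² = (23 + 1/(-8))² = (23 - ⅛)² = (183/8)² = 33489/64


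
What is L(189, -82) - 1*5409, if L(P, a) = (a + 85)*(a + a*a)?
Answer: 14517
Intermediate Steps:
L(P, a) = (85 + a)*(a + a**2)
L(189, -82) - 1*5409 = -82*(85 + (-82)**2 + 86*(-82)) - 1*5409 = -82*(85 + 6724 - 7052) - 5409 = -82*(-243) - 5409 = 19926 - 5409 = 14517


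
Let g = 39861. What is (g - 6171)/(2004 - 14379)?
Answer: -2246/825 ≈ -2.7224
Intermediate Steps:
(g - 6171)/(2004 - 14379) = (39861 - 6171)/(2004 - 14379) = 33690/(-12375) = 33690*(-1/12375) = -2246/825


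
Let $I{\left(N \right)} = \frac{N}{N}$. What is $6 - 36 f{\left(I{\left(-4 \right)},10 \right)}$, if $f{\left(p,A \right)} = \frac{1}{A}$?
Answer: $\frac{12}{5} \approx 2.4$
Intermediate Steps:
$I{\left(N \right)} = 1$
$6 - 36 f{\left(I{\left(-4 \right)},10 \right)} = 6 - \frac{36}{10} = 6 - \frac{18}{5} = \frac{12}{5}$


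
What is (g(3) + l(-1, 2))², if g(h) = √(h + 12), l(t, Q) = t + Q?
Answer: (1 + √15)² ≈ 23.746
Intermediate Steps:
l(t, Q) = Q + t
g(h) = √(12 + h)
(g(3) + l(-1, 2))² = (√(12 + 3) + (2 - 1))² = (√15 + 1)² = (1 + √15)²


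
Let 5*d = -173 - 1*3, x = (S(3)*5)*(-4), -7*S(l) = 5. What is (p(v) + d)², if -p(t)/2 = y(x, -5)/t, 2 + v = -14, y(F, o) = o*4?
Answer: 142129/100 ≈ 1421.3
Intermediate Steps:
S(l) = -5/7 (S(l) = -⅐*5 = -5/7)
x = 100/7 (x = -5/7*5*(-4) = -25/7*(-4) = 100/7 ≈ 14.286)
y(F, o) = 4*o
v = -16 (v = -2 - 14 = -16)
p(t) = 40/t (p(t) = -2*4*(-5)/t = -(-40)/t = 40/t)
d = -176/5 (d = (-173 - 1*3)/5 = (-173 - 3)/5 = (⅕)*(-176) = -176/5 ≈ -35.200)
(p(v) + d)² = (40/(-16) - 176/5)² = (40*(-1/16) - 176/5)² = (-5/2 - 176/5)² = (-377/10)² = 142129/100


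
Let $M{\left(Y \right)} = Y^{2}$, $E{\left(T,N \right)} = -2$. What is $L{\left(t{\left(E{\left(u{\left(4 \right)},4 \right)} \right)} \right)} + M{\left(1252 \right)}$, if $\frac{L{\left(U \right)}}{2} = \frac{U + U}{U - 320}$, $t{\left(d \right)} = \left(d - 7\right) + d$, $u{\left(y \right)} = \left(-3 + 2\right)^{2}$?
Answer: $\frac{518843868}{331} \approx 1.5675 \cdot 10^{6}$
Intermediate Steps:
$u{\left(y \right)} = 1$ ($u{\left(y \right)} = \left(-1\right)^{2} = 1$)
$t{\left(d \right)} = -7 + 2 d$ ($t{\left(d \right)} = \left(-7 + d\right) + d = -7 + 2 d$)
$L{\left(U \right)} = \frac{4 U}{-320 + U}$ ($L{\left(U \right)} = 2 \frac{U + U}{U - 320} = 2 \frac{2 U}{-320 + U} = \frac{4 U}{-320 + U}$)
$L{\left(t{\left(E{\left(u{\left(4 \right)},4 \right)} \right)} \right)} + M{\left(1252 \right)} = \frac{4 \left(-7 + 2 \left(-2\right)\right)}{-320 + \left(-7 + 2 \left(-2\right)\right)} + 1252^{2} = \frac{4 \left(-7 - 4\right)}{-320 - 11} + 1567504 = 4 \left(-11\right) \frac{1}{-320 - 11} + 1567504 = 4 \left(-11\right) \frac{1}{-331} + 1567504 = 4 \left(-11\right) \left(- \frac{1}{331}\right) + 1567504 = \frac{44}{331} + 1567504 = \frac{518843868}{331}$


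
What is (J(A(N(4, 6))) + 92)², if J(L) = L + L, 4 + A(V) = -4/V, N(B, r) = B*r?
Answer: 63001/9 ≈ 7000.1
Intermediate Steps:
A(V) = -4 - 4/V
J(L) = 2*L
(J(A(N(4, 6))) + 92)² = (2*(-4 - 4/(4*6)) + 92)² = (2*(-4 - 4/24) + 92)² = (2*(-4 - 4*1/24) + 92)² = (2*(-4 - ⅙) + 92)² = (2*(-25/6) + 92)² = (-25/3 + 92)² = (251/3)² = 63001/9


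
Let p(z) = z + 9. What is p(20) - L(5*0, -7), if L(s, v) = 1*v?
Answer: 36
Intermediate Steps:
p(z) = 9 + z
L(s, v) = v
p(20) - L(5*0, -7) = (9 + 20) - 1*(-7) = 29 + 7 = 36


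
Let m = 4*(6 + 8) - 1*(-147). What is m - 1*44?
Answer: 159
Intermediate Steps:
m = 203 (m = 4*14 + 147 = 56 + 147 = 203)
m - 1*44 = 203 - 1*44 = 203 - 44 = 159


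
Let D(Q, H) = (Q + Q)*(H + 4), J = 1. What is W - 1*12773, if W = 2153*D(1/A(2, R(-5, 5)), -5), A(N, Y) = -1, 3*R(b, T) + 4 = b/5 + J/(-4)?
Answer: -8467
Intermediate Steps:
R(b, T) = -17/12 + b/15 (R(b, T) = -4/3 + (b/5 + 1/(-4))/3 = -4/3 + (b*(1/5) + 1*(-1/4))/3 = -4/3 + (b/5 - 1/4)/3 = -4/3 + (-1/4 + b/5)/3 = -4/3 + (-1/12 + b/15) = -17/12 + b/15)
D(Q, H) = 2*Q*(4 + H) (D(Q, H) = (2*Q)*(4 + H) = 2*Q*(4 + H))
W = 4306 (W = 2153*(2*(4 - 5)/(-1)) = 2153*(2*(-1)*(-1)) = 2153*2 = 4306)
W - 1*12773 = 4306 - 1*12773 = 4306 - 12773 = -8467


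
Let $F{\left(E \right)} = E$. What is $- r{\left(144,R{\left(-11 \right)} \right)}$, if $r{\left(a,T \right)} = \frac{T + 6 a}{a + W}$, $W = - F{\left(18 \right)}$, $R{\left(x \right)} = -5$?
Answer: $- \frac{859}{126} \approx -6.8175$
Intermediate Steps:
$W = -18$ ($W = \left(-1\right) 18 = -18$)
$r{\left(a,T \right)} = \frac{T + 6 a}{-18 + a}$ ($r{\left(a,T \right)} = \frac{T + 6 a}{a - 18} = \frac{T + 6 a}{-18 + a}$)
$- r{\left(144,R{\left(-11 \right)} \right)} = - \frac{-5 + 6 \cdot 144}{-18 + 144} = - \frac{-5 + 864}{126} = - \frac{859}{126}$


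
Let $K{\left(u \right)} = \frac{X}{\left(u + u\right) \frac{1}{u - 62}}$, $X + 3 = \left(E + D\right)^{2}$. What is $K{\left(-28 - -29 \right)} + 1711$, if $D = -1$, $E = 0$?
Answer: $1772$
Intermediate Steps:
$X = -2$ ($X = -3 + \left(0 - 1\right)^{2} = -3 + \left(-1\right)^{2} = -3 + 1 = -2$)
$K{\left(u \right)} = - \frac{-62 + u}{u}$ ($K{\left(u \right)} = - \frac{2}{\left(u + u\right) \frac{1}{u - 62}} = - \frac{2}{2 u \frac{1}{-62 + u}} = - 2 \frac{-62 + u}{2 u} = - \frac{-62 + u}{u}$)
$K{\left(-28 - -29 \right)} + 1711 = \frac{62 - \left(-28 - -29\right)}{-28 - -29} + 1711 = \frac{62 - \left(-28 + 29\right)}{-28 + 29} + 1711 = \frac{62 - 1}{1} + 1711 = 1 \left(62 - 1\right) + 1711 = 1 \cdot 61 + 1711 = 61 + 1711 = 1772$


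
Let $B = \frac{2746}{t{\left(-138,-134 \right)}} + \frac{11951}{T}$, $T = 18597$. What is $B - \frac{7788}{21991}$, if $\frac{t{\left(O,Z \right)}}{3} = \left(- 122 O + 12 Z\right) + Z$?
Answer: $\frac{359191012564}{1028823711323} \approx 0.34913$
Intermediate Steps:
$t{\left(O,Z \right)} = - 366 O + 39 Z$ ($t{\left(O,Z \right)} = 3 \left(\left(- 122 O + 12 Z\right) + Z\right) = 3 \left(- 122 O + 13 Z\right) = - 366 O + 39 Z$)
$B = \frac{32901808}{46783853}$ ($B = \frac{2746}{\left(-366\right) \left(-138\right) + 39 \left(-134\right)} + \frac{11951}{18597} = \frac{2746}{50508 - 5226} + 11951 \cdot \frac{1}{18597} = \frac{2746}{45282} + \frac{11951}{18597} = 2746 \cdot \frac{1}{45282} + \frac{11951}{18597} = \frac{1373}{22641} + \frac{11951}{18597} = \frac{32901808}{46783853} \approx 0.70327$)
$B - \frac{7788}{21991} = \frac{32901808}{46783853} - \frac{7788}{21991} = \frac{359191012564}{1028823711323}$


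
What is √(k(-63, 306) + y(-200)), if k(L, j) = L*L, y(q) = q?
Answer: √3769 ≈ 61.392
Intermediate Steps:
k(L, j) = L²
√(k(-63, 306) + y(-200)) = √((-63)² - 200) = √(3969 - 200) = √3769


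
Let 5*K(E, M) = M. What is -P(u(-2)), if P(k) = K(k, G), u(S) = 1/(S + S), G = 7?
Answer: -7/5 ≈ -1.4000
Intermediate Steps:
K(E, M) = M/5
u(S) = 1/(2*S)
P(k) = 7/5 (P(k) = (1/5)*7 = 7/5)
-P(u(-2)) = -1*7/5 = -7/5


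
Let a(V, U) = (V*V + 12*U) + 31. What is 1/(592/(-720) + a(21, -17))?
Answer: 45/12023 ≈ 0.0037428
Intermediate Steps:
a(V, U) = 31 + V**2 + 12*U (a(V, U) = (V**2 + 12*U) + 31 = 31 + V**2 + 12*U)
1/(592/(-720) + a(21, -17)) = 1/(592/(-720) + (31 + 21**2 + 12*(-17))) = 1/(592*(-1/720) + (31 + 441 - 204)) = 1/(-37/45 + 268) = 1/(12023/45) = 45/12023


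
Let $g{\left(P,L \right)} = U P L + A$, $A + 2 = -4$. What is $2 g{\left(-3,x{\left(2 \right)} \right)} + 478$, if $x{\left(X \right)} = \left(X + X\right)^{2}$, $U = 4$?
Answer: $82$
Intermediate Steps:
$x{\left(X \right)} = 4 X^{2}$ ($x{\left(X \right)} = \left(2 X\right)^{2} = 4 X^{2}$)
$A = -6$ ($A = -2 - 4 = -6$)
$g{\left(P,L \right)} = -6 + 4 L P$ ($g{\left(P,L \right)} = 4 P L - 6 = 4 L P - 6 = -6 + 4 L P$)
$2 g{\left(-3,x{\left(2 \right)} \right)} + 478 = 2 \left(-6 + 4 \cdot 4 \cdot 2^{2} \left(-3\right)\right) + 478 = 2 \left(-6 + 4 \cdot 4 \cdot 4 \left(-3\right)\right) + 478 = 2 \left(-6 + 4 \cdot 16 \left(-3\right)\right) + 478 = 2 \left(-6 - 192\right) + 478 = 2 \left(-198\right) + 478 = -396 + 478 = 82$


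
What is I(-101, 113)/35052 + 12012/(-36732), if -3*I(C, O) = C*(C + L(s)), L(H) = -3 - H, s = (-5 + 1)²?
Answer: -11863373/26823543 ≈ -0.44227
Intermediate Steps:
s = 16 (s = (-4)² = 16)
I(C, O) = -C*(-19 + C)/3 (I(C, O) = -C*(C + (-3 - 1*16))/3 = -C*(C + (-3 - 16))/3 = -C*(C - 19)/3 = -C*(-19 + C)/3)
I(-101, 113)/35052 + 12012/(-36732) = ((⅓)*(-101)*(19 - 1*(-101)))/35052 + 12012/(-36732) = ((⅓)*(-101)*(19 + 101))*(1/35052) + 12012*(-1/36732) = ((⅓)*(-101)*120)*(1/35052) - 1001/3061 = -4040*1/35052 - 1001/3061 = -1010/8763 - 1001/3061 = -11863373/26823543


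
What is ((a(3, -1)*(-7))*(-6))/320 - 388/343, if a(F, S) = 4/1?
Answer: -8317/13720 ≈ -0.60620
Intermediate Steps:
a(F, S) = 4 (a(F, S) = 4*1 = 4)
((a(3, -1)*(-7))*(-6))/320 - 388/343 = ((4*(-7))*(-6))/320 - 388/343 = -28*(-6)*(1/320) - 388*1/343 = 168*(1/320) - 388/343 = 21/40 - 388/343 = -8317/13720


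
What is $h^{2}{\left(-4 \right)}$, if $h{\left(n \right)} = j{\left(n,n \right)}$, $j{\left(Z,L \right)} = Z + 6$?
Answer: $4$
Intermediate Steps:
$j{\left(Z,L \right)} = 6 + Z$
$h{\left(n \right)} = 6 + n$
$h^{2}{\left(-4 \right)} = \left(6 - 4\right)^{2} = 2^{2} = 4$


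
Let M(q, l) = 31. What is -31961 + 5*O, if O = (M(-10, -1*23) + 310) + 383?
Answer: -28341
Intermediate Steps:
O = 724 (O = (31 + 310) + 383 = 341 + 383 = 724)
-31961 + 5*O = -31961 + 5*724 = -31961 + 3620 = -28341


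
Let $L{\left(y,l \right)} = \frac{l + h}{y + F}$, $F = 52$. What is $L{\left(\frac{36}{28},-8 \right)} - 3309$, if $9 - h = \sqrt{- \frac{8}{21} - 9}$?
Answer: $- \frac{1234250}{373} - \frac{i \sqrt{4137}}{1119} \approx -3309.0 - 0.057479 i$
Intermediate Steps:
$h = 9 - \frac{i \sqrt{4137}}{21}$ ($h = 9 - \sqrt{- \frac{8}{21} - 9} = 9 - \sqrt{- \frac{197}{21}} = 9 - \frac{i \sqrt{4137}}{21} \approx 9.0 - 3.0628 i$)
$L{\left(y,l \right)} = \frac{9 + l - \frac{i \sqrt{4137}}{21}}{52 + y}$ ($L{\left(y,l \right)} = \frac{l + \left(9 - \frac{i \sqrt{4137}}{21}\right)}{y + 52} = \frac{9 + l - \frac{i \sqrt{4137}}{21}}{52 + y}$)
$L{\left(\frac{36}{28},-8 \right)} - 3309 = \frac{9 - 8 - \frac{i \sqrt{4137}}{21}}{52 + \frac{36}{28}} - 3309 = \frac{1 - \frac{i \sqrt{4137}}{21}}{52 + 36 \cdot \frac{1}{28}} - 3309 = \frac{1 - \frac{i \sqrt{4137}}{21}}{52 + \frac{9}{7}} - 3309 = \frac{1 - \frac{i \sqrt{4137}}{21}}{\frac{373}{7}} - 3309 = \frac{7 \left(1 - \frac{i \sqrt{4137}}{21}\right)}{373} - 3309 = \left(\frac{7}{373} - \frac{i \sqrt{4137}}{1119}\right) - 3309 = - \frac{1234250}{373} - \frac{i \sqrt{4137}}{1119}$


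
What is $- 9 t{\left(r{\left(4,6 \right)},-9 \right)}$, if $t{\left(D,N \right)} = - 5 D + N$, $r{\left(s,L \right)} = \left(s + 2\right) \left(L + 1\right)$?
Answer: $1971$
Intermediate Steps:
$r{\left(s,L \right)} = \left(1 + L\right) \left(2 + s\right)$ ($r{\left(s,L \right)} = \left(2 + s\right) \left(1 + L\right) = \left(1 + L\right) \left(2 + s\right)$)
$t{\left(D,N \right)} = N - 5 D$
$- 9 t{\left(r{\left(4,6 \right)},-9 \right)} = - 9 \left(-9 - 5 \left(2 + 4 + 2 \cdot 6 + 6 \cdot 4\right)\right) = - 9 \left(-9 - 5 \left(2 + 4 + 12 + 24\right)\right) = - 9 \left(-9 - 210\right) = \left(-9\right) \left(-219\right) = 1971$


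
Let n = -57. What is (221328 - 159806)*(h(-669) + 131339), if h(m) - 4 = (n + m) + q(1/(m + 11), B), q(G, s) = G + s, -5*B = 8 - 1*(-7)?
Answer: 2643723722371/329 ≈ 8.0356e+9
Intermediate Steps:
B = -3 (B = -(8 - 1*(-7))/5 = -(8 + 7)/5 = -⅕*15 = -3)
h(m) = -56 + m + 1/(11 + m) (h(m) = 4 + ((-57 + m) + (1/(m + 11) - 3)) = 4 + ((-57 + m) + (1/(11 + m) - 3)) = 4 + ((-57 + m) + (-3 + 1/(11 + m))) = 4 + (-60 + m + 1/(11 + m)) = -56 + m + 1/(11 + m))
(221328 - 159806)*(h(-669) + 131339) = (221328 - 159806)*((1 + (-56 - 669)*(11 - 669))/(11 - 669) + 131339) = 61522*((1 - 725*(-658))/(-658) + 131339) = 61522*(-(1 + 477050)/658 + 131339) = 61522*(-1/658*477051 + 131339) = 61522*(-477051/658 + 131339) = 61522*(85944011/658) = 2643723722371/329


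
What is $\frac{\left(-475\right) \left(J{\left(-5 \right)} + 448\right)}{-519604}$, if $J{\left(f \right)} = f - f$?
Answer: $\frac{53200}{129901} \approx 0.40954$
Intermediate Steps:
$J{\left(f \right)} = 0$
$\frac{\left(-475\right) \left(J{\left(-5 \right)} + 448\right)}{-519604} = \frac{\left(-475\right) \left(0 + 448\right)}{-519604} = \left(-475\right) 448 \left(- \frac{1}{519604}\right) = \left(-212800\right) \left(- \frac{1}{519604}\right) = \frac{53200}{129901}$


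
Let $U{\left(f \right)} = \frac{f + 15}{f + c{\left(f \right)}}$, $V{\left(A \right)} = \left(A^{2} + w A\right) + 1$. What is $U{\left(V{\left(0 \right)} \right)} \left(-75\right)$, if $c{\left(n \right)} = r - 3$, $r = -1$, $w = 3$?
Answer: $400$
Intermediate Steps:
$V{\left(A \right)} = 1 + A^{2} + 3 A$ ($V{\left(A \right)} = \left(A^{2} + 3 A\right) + 1 = 1 + A^{2} + 3 A$)
$c{\left(n \right)} = -4$ ($c{\left(n \right)} = -1 - 3 = -4$)
$U{\left(f \right)} = \frac{15 + f}{-4 + f}$ ($U{\left(f \right)} = \frac{f + 15}{f - 4} = \frac{15 + f}{-4 + f}$)
$U{\left(V{\left(0 \right)} \right)} \left(-75\right) = \frac{15 + \left(1 + 0^{2} + 3 \cdot 0\right)}{-4 + \left(1 + 0^{2} + 3 \cdot 0\right)} \left(-75\right) = \frac{15 + \left(1 + 0 + 0\right)}{-4 + \left(1 + 0 + 0\right)} \left(-75\right) = \frac{15 + 1}{-4 + 1} \left(-75\right) = \frac{1}{-3} \cdot 16 \left(-75\right) = \left(- \frac{1}{3}\right) 16 \left(-75\right) = \left(- \frac{16}{3}\right) \left(-75\right) = 400$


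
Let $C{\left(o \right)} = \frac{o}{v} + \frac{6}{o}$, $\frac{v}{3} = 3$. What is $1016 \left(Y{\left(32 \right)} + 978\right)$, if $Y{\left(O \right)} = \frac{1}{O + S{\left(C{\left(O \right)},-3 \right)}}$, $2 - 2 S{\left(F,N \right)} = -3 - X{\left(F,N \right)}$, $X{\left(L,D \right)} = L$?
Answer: $\frac{10408755408}{10475} \approx 9.9368 \cdot 10^{5}$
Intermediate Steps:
$v = 9$ ($v = 3 \cdot 3 = 9$)
$C{\left(o \right)} = \frac{6}{o} + \frac{o}{9}$ ($C{\left(o \right)} = \frac{o}{9} + \frac{6}{o} = \frac{6}{o} + \frac{o}{9}$)
$S{\left(F,N \right)} = \frac{5}{2} + \frac{F}{2}$ ($S{\left(F,N \right)} = 1 - \frac{-3 - F}{2} = 1 + \left(\frac{3}{2} + \frac{F}{2}\right) = \frac{5}{2} + \frac{F}{2}$)
$Y{\left(O \right)} = \frac{1}{\frac{5}{2} + \frac{3}{O} + \frac{19 O}{18}}$ ($Y{\left(O \right)} = \frac{1}{O + \left(\frac{5}{2} + \frac{\frac{6}{O} + \frac{O}{9}}{2}\right)} = \frac{1}{O + \left(\frac{5}{2} + \left(\frac{3}{O} + \frac{O}{18}\right)\right)} = \frac{1}{O + \left(\frac{5}{2} + \frac{3}{O} + \frac{O}{18}\right)} = \frac{1}{\frac{5}{2} + \frac{3}{O} + \frac{19 O}{18}}$)
$1016 \left(Y{\left(32 \right)} + 978\right) = 1016 \left(18 \cdot 32 \frac{1}{54 + 19 \cdot 32^{2} + 45 \cdot 32} + 978\right) = 1016 \left(18 \cdot 32 \frac{1}{54 + 19 \cdot 1024 + 1440} + 978\right) = 1016 \left(18 \cdot 32 \frac{1}{54 + 19456 + 1440} + 978\right) = 1016 \left(18 \cdot 32 \cdot \frac{1}{20950} + 978\right) = 1016 \left(\frac{288}{10475} + 978\right) = 1016 \cdot \frac{10244838}{10475} = \frac{10408755408}{10475}$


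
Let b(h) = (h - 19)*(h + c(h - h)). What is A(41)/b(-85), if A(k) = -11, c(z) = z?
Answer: -11/8840 ≈ -0.0012443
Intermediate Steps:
b(h) = h*(-19 + h) (b(h) = (h - 19)*(h + (h - h)) = (-19 + h)*(h + 0) = (-19 + h)*h = h*(-19 + h))
A(41)/b(-85) = -11*(-1/(85*(-19 - 85))) = -11/((-85*(-104))) = -11/8840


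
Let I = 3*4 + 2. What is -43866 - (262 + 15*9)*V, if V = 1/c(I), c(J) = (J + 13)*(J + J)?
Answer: -33163093/756 ≈ -43867.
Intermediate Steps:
I = 14 (I = 12 + 2 = 14)
c(J) = 2*J*(13 + J) (c(J) = (13 + J)*(2*J) = 2*J*(13 + J))
V = 1/756 (V = 1/(2*14*(13 + 14)) = 1/(2*14*27) = 1/756 ≈ 0.0013228)
-43866 - (262 + 15*9)*V = -43866 - (262 + 15*9)/756 = -43866 - (262 + 135)/756 = -43866 - 397/756 = -33163093/756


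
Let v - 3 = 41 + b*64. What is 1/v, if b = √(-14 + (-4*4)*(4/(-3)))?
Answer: -3/1916 + 4*√66/5269 ≈ 0.0046017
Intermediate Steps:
b = √66/3 (b = √(-14 - 64*(-1)/3) = √(-14 - 16*(-4/3)) = √(-14 + 64/3) = √(22/3) = √66/3 ≈ 2.7080)
v = 44 + 64*√66/3 (v = 3 + (41 + (√66/3)*64) = 3 + (41 + 64*√66/3) = 44 + 64*√66/3 ≈ 217.31)
1/v = 1/(44 + 64*√66/3)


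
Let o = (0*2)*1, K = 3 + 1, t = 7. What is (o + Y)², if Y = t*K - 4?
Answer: 576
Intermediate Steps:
K = 4
o = 0 (o = 0*1 = 0)
Y = 24 (Y = 7*4 - 4 = 28 - 4 = 24)
(o + Y)² = (0 + 24)² = 24² = 576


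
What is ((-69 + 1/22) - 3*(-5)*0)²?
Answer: 2301289/484 ≈ 4754.7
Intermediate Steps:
((-69 + 1/22) - 3*(-5)*0)² = ((-69 + 1/22) + 15*0)² = (-1517/22 + 0)² = (-1517/22)² = 2301289/484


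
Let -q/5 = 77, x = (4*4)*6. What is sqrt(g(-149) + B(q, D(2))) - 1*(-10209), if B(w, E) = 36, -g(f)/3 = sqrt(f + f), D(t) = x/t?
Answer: 10209 + sqrt(36 - 3*I*sqrt(298)) ≈ 10216.0 - 3.6791*I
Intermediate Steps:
x = 96 (x = 16*6 = 96)
q = -385 (q = -5*77 = -385)
D(t) = 96/t
g(f) = -3*sqrt(2)*sqrt(f) (g(f) = -3*sqrt(f + f) = -3*sqrt(2)*sqrt(f))
sqrt(g(-149) + B(q, D(2))) - 1*(-10209) = sqrt(-3*sqrt(2)*sqrt(-149) + 36) - 1*(-10209) = sqrt(-3*sqrt(2)*I*sqrt(149) + 36) + 10209 = sqrt(-3*I*sqrt(298) + 36) + 10209 = sqrt(36 - 3*I*sqrt(298)) + 10209 = 10209 + sqrt(36 - 3*I*sqrt(298))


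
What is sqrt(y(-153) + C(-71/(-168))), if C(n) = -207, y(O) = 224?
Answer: sqrt(17) ≈ 4.1231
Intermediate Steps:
sqrt(y(-153) + C(-71/(-168))) = sqrt(224 - 207) = sqrt(17)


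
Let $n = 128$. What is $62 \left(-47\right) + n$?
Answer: $-2786$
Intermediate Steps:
$62 \left(-47\right) + n = 62 \left(-47\right) + 128 = -2914 + 128 = -2786$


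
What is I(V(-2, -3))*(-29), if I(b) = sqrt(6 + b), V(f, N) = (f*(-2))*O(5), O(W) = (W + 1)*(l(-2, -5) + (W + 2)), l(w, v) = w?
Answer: -87*sqrt(14) ≈ -325.52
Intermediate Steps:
O(W) = W*(1 + W) (O(W) = (W + 1)*(-2 + (W + 2)) = (1 + W)*(-2 + (2 + W)) = (1 + W)*W = W*(1 + W))
V(f, N) = -60*f (V(f, N) = (f*(-2))*(5*(1 + 5)) = (-2*f)*(5*6) = -2*f*30 = -60*f)
I(V(-2, -3))*(-29) = sqrt(6 - 60*(-2))*(-29) = sqrt(6 + 120)*(-29) = sqrt(126)*(-29) = (3*sqrt(14))*(-29) = -87*sqrt(14)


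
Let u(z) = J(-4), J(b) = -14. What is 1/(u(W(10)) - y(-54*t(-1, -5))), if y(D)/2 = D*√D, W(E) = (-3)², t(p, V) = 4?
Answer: -7/20155490 - 648*I*√6/10077745 ≈ -3.473e-7 - 0.0001575*I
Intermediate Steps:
W(E) = 9
y(D) = 2*D^(3/2) (y(D) = 2*(D*√D) = 2*D^(3/2))
u(z) = -14
1/(u(W(10)) - y(-54*t(-1, -5))) = 1/(-14 - 2*(-54*4)^(3/2)) = 1/(-14 - 2*(-216)^(3/2)) = 1/(-14 - 2*(-1296*I*√6)) = 1/(-14 - (-2592)*I*√6) = 1/(-14 + 2592*I*√6)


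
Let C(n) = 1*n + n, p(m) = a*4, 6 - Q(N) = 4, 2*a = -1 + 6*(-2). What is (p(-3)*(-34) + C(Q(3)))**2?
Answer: 788544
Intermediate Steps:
a = -13/2 (a = (-1 + 6*(-2))/2 = (-1 - 12)/2 = (1/2)*(-13) = -13/2 ≈ -6.5000)
Q(N) = 2 (Q(N) = 6 - 1*4 = 6 - 4 = 2)
p(m) = -26 (p(m) = -13/2*4 = -26)
C(n) = 2*n (C(n) = n + n = 2*n)
(p(-3)*(-34) + C(Q(3)))**2 = (-26*(-34) + 2*2)**2 = (884 + 4)**2 = 888**2 = 788544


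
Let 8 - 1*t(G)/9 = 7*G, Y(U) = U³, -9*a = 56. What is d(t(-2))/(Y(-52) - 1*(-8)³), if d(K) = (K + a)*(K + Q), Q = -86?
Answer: -6041/39402 ≈ -0.15332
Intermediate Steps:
a = -56/9 (a = -⅑*56 = -56/9 ≈ -6.2222)
t(G) = 72 - 63*G
d(K) = (-86 + K)*(-56/9 + K) (d(K) = (K - 56/9)*(K - 86) = (-56/9 + K)*(-86 + K) = (-86 + K)*(-56/9 + K))
d(t(-2))/(Y(-52) - 1*(-8)³) = (4816/9 + (72 - 63*(-2))² - 830*(72 - 63*(-2))/9)/((-52)³ - 1*(-8)³) = (4816/9 + (72 + 126)² - 830*(72 + 126)/9)/(-140608 - 1*(-512)) = (4816/9 + 198² - 830/9*198)/(-140608 + 512) = (4816/9 + 39204 - 18260)/(-140096) = (193312/9)*(-1/140096) = -6041/39402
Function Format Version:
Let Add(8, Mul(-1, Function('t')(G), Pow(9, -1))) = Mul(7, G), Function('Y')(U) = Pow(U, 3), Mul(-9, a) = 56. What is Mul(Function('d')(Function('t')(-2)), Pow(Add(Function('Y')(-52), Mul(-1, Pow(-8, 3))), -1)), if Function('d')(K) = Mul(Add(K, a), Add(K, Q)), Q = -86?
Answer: Rational(-6041, 39402) ≈ -0.15332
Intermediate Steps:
a = Rational(-56, 9) (a = Mul(Rational(-1, 9), 56) = Rational(-56, 9) ≈ -6.2222)
Function('t')(G) = Add(72, Mul(-63, G)) (Function('t')(G) = Add(72, Mul(-9, Mul(7, G))) = Add(72, Mul(-63, G)))
Function('d')(K) = Mul(Add(-86, K), Add(Rational(-56, 9), K)) (Function('d')(K) = Mul(Add(K, Rational(-56, 9)), Add(K, -86)) = Mul(Add(Rational(-56, 9), K), Add(-86, K)) = Mul(Add(-86, K), Add(Rational(-56, 9), K)))
Mul(Function('d')(Function('t')(-2)), Pow(Add(Function('Y')(-52), Mul(-1, Pow(-8, 3))), -1)) = Mul(Add(Rational(4816, 9), Pow(Add(72, Mul(-63, -2)), 2), Mul(Rational(-830, 9), Add(72, Mul(-63, -2)))), Pow(Add(Pow(-52, 3), Mul(-1, Pow(-8, 3))), -1)) = Mul(Add(Rational(4816, 9), Pow(Add(72, 126), 2), Mul(Rational(-830, 9), Add(72, 126))), Pow(Add(-140608, Mul(-1, -512)), -1)) = Mul(Add(Rational(4816, 9), Pow(198, 2), Mul(Rational(-830, 9), 198)), Pow(Add(-140608, 512), -1)) = Mul(Add(Rational(4816, 9), 39204, -18260), Pow(-140096, -1)) = Mul(Rational(193312, 9), Rational(-1, 140096)) = Rational(-6041, 39402)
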